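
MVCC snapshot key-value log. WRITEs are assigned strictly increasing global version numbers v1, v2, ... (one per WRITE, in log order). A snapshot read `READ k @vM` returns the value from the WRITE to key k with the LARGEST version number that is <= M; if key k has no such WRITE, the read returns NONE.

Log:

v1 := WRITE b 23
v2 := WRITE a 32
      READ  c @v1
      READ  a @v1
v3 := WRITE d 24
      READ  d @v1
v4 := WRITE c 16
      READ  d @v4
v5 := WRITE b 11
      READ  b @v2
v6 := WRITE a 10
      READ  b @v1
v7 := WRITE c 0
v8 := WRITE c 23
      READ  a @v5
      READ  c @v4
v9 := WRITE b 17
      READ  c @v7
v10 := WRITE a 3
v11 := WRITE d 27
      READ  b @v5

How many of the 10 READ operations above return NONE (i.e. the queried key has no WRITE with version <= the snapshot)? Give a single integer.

v1: WRITE b=23  (b history now [(1, 23)])
v2: WRITE a=32  (a history now [(2, 32)])
READ c @v1: history=[] -> no version <= 1 -> NONE
READ a @v1: history=[(2, 32)] -> no version <= 1 -> NONE
v3: WRITE d=24  (d history now [(3, 24)])
READ d @v1: history=[(3, 24)] -> no version <= 1 -> NONE
v4: WRITE c=16  (c history now [(4, 16)])
READ d @v4: history=[(3, 24)] -> pick v3 -> 24
v5: WRITE b=11  (b history now [(1, 23), (5, 11)])
READ b @v2: history=[(1, 23), (5, 11)] -> pick v1 -> 23
v6: WRITE a=10  (a history now [(2, 32), (6, 10)])
READ b @v1: history=[(1, 23), (5, 11)] -> pick v1 -> 23
v7: WRITE c=0  (c history now [(4, 16), (7, 0)])
v8: WRITE c=23  (c history now [(4, 16), (7, 0), (8, 23)])
READ a @v5: history=[(2, 32), (6, 10)] -> pick v2 -> 32
READ c @v4: history=[(4, 16), (7, 0), (8, 23)] -> pick v4 -> 16
v9: WRITE b=17  (b history now [(1, 23), (5, 11), (9, 17)])
READ c @v7: history=[(4, 16), (7, 0), (8, 23)] -> pick v7 -> 0
v10: WRITE a=3  (a history now [(2, 32), (6, 10), (10, 3)])
v11: WRITE d=27  (d history now [(3, 24), (11, 27)])
READ b @v5: history=[(1, 23), (5, 11), (9, 17)] -> pick v5 -> 11
Read results in order: ['NONE', 'NONE', 'NONE', '24', '23', '23', '32', '16', '0', '11']
NONE count = 3

Answer: 3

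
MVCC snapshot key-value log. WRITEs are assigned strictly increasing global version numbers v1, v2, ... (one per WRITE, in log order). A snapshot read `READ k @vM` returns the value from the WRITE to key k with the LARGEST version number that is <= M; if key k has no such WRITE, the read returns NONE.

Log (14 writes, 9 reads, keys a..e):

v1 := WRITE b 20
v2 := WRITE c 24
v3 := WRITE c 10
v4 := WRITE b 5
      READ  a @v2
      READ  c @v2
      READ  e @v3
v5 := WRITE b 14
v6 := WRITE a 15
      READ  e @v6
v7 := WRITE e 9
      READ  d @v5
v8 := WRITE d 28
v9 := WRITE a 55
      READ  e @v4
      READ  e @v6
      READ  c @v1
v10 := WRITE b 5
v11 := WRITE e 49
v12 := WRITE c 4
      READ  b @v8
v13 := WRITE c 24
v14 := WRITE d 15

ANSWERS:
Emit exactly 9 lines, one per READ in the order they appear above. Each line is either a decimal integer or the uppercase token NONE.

Answer: NONE
24
NONE
NONE
NONE
NONE
NONE
NONE
14

Derivation:
v1: WRITE b=20  (b history now [(1, 20)])
v2: WRITE c=24  (c history now [(2, 24)])
v3: WRITE c=10  (c history now [(2, 24), (3, 10)])
v4: WRITE b=5  (b history now [(1, 20), (4, 5)])
READ a @v2: history=[] -> no version <= 2 -> NONE
READ c @v2: history=[(2, 24), (3, 10)] -> pick v2 -> 24
READ e @v3: history=[] -> no version <= 3 -> NONE
v5: WRITE b=14  (b history now [(1, 20), (4, 5), (5, 14)])
v6: WRITE a=15  (a history now [(6, 15)])
READ e @v6: history=[] -> no version <= 6 -> NONE
v7: WRITE e=9  (e history now [(7, 9)])
READ d @v5: history=[] -> no version <= 5 -> NONE
v8: WRITE d=28  (d history now [(8, 28)])
v9: WRITE a=55  (a history now [(6, 15), (9, 55)])
READ e @v4: history=[(7, 9)] -> no version <= 4 -> NONE
READ e @v6: history=[(7, 9)] -> no version <= 6 -> NONE
READ c @v1: history=[(2, 24), (3, 10)] -> no version <= 1 -> NONE
v10: WRITE b=5  (b history now [(1, 20), (4, 5), (5, 14), (10, 5)])
v11: WRITE e=49  (e history now [(7, 9), (11, 49)])
v12: WRITE c=4  (c history now [(2, 24), (3, 10), (12, 4)])
READ b @v8: history=[(1, 20), (4, 5), (5, 14), (10, 5)] -> pick v5 -> 14
v13: WRITE c=24  (c history now [(2, 24), (3, 10), (12, 4), (13, 24)])
v14: WRITE d=15  (d history now [(8, 28), (14, 15)])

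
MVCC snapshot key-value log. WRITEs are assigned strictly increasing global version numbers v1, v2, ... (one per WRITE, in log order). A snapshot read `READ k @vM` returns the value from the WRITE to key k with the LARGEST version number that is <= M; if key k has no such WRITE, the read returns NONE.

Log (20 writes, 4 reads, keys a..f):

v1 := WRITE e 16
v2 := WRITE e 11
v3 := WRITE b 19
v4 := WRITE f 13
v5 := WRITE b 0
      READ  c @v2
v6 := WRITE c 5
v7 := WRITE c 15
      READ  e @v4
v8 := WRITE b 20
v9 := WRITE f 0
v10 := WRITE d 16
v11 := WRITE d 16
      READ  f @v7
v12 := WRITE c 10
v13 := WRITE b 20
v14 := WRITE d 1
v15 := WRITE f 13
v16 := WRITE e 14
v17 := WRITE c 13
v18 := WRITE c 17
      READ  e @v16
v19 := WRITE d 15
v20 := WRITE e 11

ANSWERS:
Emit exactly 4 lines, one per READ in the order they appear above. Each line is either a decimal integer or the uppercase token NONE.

Answer: NONE
11
13
14

Derivation:
v1: WRITE e=16  (e history now [(1, 16)])
v2: WRITE e=11  (e history now [(1, 16), (2, 11)])
v3: WRITE b=19  (b history now [(3, 19)])
v4: WRITE f=13  (f history now [(4, 13)])
v5: WRITE b=0  (b history now [(3, 19), (5, 0)])
READ c @v2: history=[] -> no version <= 2 -> NONE
v6: WRITE c=5  (c history now [(6, 5)])
v7: WRITE c=15  (c history now [(6, 5), (7, 15)])
READ e @v4: history=[(1, 16), (2, 11)] -> pick v2 -> 11
v8: WRITE b=20  (b history now [(3, 19), (5, 0), (8, 20)])
v9: WRITE f=0  (f history now [(4, 13), (9, 0)])
v10: WRITE d=16  (d history now [(10, 16)])
v11: WRITE d=16  (d history now [(10, 16), (11, 16)])
READ f @v7: history=[(4, 13), (9, 0)] -> pick v4 -> 13
v12: WRITE c=10  (c history now [(6, 5), (7, 15), (12, 10)])
v13: WRITE b=20  (b history now [(3, 19), (5, 0), (8, 20), (13, 20)])
v14: WRITE d=1  (d history now [(10, 16), (11, 16), (14, 1)])
v15: WRITE f=13  (f history now [(4, 13), (9, 0), (15, 13)])
v16: WRITE e=14  (e history now [(1, 16), (2, 11), (16, 14)])
v17: WRITE c=13  (c history now [(6, 5), (7, 15), (12, 10), (17, 13)])
v18: WRITE c=17  (c history now [(6, 5), (7, 15), (12, 10), (17, 13), (18, 17)])
READ e @v16: history=[(1, 16), (2, 11), (16, 14)] -> pick v16 -> 14
v19: WRITE d=15  (d history now [(10, 16), (11, 16), (14, 1), (19, 15)])
v20: WRITE e=11  (e history now [(1, 16), (2, 11), (16, 14), (20, 11)])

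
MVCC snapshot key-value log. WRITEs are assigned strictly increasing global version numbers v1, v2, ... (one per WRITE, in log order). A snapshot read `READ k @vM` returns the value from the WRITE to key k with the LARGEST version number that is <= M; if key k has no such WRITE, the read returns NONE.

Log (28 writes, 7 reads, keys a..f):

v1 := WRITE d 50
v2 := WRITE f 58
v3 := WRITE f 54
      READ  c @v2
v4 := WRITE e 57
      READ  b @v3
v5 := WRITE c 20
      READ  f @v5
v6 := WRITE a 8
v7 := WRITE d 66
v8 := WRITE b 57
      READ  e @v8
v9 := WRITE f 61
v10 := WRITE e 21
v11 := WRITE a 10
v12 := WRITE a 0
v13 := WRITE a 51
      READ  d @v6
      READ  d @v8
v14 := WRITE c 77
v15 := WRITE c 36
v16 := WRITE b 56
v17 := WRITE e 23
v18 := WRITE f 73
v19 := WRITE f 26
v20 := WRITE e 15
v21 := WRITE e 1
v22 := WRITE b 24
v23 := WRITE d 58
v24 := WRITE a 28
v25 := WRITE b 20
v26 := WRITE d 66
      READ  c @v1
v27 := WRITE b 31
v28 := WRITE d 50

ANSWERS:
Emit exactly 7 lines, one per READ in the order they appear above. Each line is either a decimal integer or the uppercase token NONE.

v1: WRITE d=50  (d history now [(1, 50)])
v2: WRITE f=58  (f history now [(2, 58)])
v3: WRITE f=54  (f history now [(2, 58), (3, 54)])
READ c @v2: history=[] -> no version <= 2 -> NONE
v4: WRITE e=57  (e history now [(4, 57)])
READ b @v3: history=[] -> no version <= 3 -> NONE
v5: WRITE c=20  (c history now [(5, 20)])
READ f @v5: history=[(2, 58), (3, 54)] -> pick v3 -> 54
v6: WRITE a=8  (a history now [(6, 8)])
v7: WRITE d=66  (d history now [(1, 50), (7, 66)])
v8: WRITE b=57  (b history now [(8, 57)])
READ e @v8: history=[(4, 57)] -> pick v4 -> 57
v9: WRITE f=61  (f history now [(2, 58), (3, 54), (9, 61)])
v10: WRITE e=21  (e history now [(4, 57), (10, 21)])
v11: WRITE a=10  (a history now [(6, 8), (11, 10)])
v12: WRITE a=0  (a history now [(6, 8), (11, 10), (12, 0)])
v13: WRITE a=51  (a history now [(6, 8), (11, 10), (12, 0), (13, 51)])
READ d @v6: history=[(1, 50), (7, 66)] -> pick v1 -> 50
READ d @v8: history=[(1, 50), (7, 66)] -> pick v7 -> 66
v14: WRITE c=77  (c history now [(5, 20), (14, 77)])
v15: WRITE c=36  (c history now [(5, 20), (14, 77), (15, 36)])
v16: WRITE b=56  (b history now [(8, 57), (16, 56)])
v17: WRITE e=23  (e history now [(4, 57), (10, 21), (17, 23)])
v18: WRITE f=73  (f history now [(2, 58), (3, 54), (9, 61), (18, 73)])
v19: WRITE f=26  (f history now [(2, 58), (3, 54), (9, 61), (18, 73), (19, 26)])
v20: WRITE e=15  (e history now [(4, 57), (10, 21), (17, 23), (20, 15)])
v21: WRITE e=1  (e history now [(4, 57), (10, 21), (17, 23), (20, 15), (21, 1)])
v22: WRITE b=24  (b history now [(8, 57), (16, 56), (22, 24)])
v23: WRITE d=58  (d history now [(1, 50), (7, 66), (23, 58)])
v24: WRITE a=28  (a history now [(6, 8), (11, 10), (12, 0), (13, 51), (24, 28)])
v25: WRITE b=20  (b history now [(8, 57), (16, 56), (22, 24), (25, 20)])
v26: WRITE d=66  (d history now [(1, 50), (7, 66), (23, 58), (26, 66)])
READ c @v1: history=[(5, 20), (14, 77), (15, 36)] -> no version <= 1 -> NONE
v27: WRITE b=31  (b history now [(8, 57), (16, 56), (22, 24), (25, 20), (27, 31)])
v28: WRITE d=50  (d history now [(1, 50), (7, 66), (23, 58), (26, 66), (28, 50)])

Answer: NONE
NONE
54
57
50
66
NONE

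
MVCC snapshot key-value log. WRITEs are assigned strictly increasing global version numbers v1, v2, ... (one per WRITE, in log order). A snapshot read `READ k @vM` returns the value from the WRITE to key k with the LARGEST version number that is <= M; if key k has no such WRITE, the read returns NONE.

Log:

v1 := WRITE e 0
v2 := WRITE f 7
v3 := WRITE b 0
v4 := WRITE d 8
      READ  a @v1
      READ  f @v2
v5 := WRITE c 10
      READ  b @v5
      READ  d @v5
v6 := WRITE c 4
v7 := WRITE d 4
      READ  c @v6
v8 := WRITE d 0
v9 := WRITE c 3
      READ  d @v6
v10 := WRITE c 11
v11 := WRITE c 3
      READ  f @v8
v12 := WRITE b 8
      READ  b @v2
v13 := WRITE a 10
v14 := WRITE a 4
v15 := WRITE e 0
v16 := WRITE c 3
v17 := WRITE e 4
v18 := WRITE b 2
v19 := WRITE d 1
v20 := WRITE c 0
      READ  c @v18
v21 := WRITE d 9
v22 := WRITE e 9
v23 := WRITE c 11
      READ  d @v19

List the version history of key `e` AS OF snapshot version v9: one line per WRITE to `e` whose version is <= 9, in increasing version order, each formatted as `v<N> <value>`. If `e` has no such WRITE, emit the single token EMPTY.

Scan writes for key=e with version <= 9:
  v1 WRITE e 0 -> keep
  v2 WRITE f 7 -> skip
  v3 WRITE b 0 -> skip
  v4 WRITE d 8 -> skip
  v5 WRITE c 10 -> skip
  v6 WRITE c 4 -> skip
  v7 WRITE d 4 -> skip
  v8 WRITE d 0 -> skip
  v9 WRITE c 3 -> skip
  v10 WRITE c 11 -> skip
  v11 WRITE c 3 -> skip
  v12 WRITE b 8 -> skip
  v13 WRITE a 10 -> skip
  v14 WRITE a 4 -> skip
  v15 WRITE e 0 -> drop (> snap)
  v16 WRITE c 3 -> skip
  v17 WRITE e 4 -> drop (> snap)
  v18 WRITE b 2 -> skip
  v19 WRITE d 1 -> skip
  v20 WRITE c 0 -> skip
  v21 WRITE d 9 -> skip
  v22 WRITE e 9 -> drop (> snap)
  v23 WRITE c 11 -> skip
Collected: [(1, 0)]

Answer: v1 0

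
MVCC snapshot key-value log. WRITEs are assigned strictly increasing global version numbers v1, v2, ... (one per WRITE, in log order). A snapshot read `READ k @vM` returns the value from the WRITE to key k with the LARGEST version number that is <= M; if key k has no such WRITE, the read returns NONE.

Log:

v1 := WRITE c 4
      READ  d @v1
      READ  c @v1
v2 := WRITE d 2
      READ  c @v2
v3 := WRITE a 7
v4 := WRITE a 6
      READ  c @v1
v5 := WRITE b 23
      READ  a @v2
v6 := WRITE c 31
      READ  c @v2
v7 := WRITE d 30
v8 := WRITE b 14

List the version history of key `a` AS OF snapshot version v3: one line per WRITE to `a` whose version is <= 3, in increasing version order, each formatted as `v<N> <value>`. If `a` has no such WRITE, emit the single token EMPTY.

Answer: v3 7

Derivation:
Scan writes for key=a with version <= 3:
  v1 WRITE c 4 -> skip
  v2 WRITE d 2 -> skip
  v3 WRITE a 7 -> keep
  v4 WRITE a 6 -> drop (> snap)
  v5 WRITE b 23 -> skip
  v6 WRITE c 31 -> skip
  v7 WRITE d 30 -> skip
  v8 WRITE b 14 -> skip
Collected: [(3, 7)]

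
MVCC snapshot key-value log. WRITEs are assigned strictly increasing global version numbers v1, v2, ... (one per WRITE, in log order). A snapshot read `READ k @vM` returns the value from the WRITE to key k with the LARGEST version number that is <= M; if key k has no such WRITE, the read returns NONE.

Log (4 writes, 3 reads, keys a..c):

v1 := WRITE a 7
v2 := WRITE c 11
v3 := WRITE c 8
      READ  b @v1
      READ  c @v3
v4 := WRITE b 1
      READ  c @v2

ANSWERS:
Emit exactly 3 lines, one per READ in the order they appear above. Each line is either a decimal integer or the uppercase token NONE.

Answer: NONE
8
11

Derivation:
v1: WRITE a=7  (a history now [(1, 7)])
v2: WRITE c=11  (c history now [(2, 11)])
v3: WRITE c=8  (c history now [(2, 11), (3, 8)])
READ b @v1: history=[] -> no version <= 1 -> NONE
READ c @v3: history=[(2, 11), (3, 8)] -> pick v3 -> 8
v4: WRITE b=1  (b history now [(4, 1)])
READ c @v2: history=[(2, 11), (3, 8)] -> pick v2 -> 11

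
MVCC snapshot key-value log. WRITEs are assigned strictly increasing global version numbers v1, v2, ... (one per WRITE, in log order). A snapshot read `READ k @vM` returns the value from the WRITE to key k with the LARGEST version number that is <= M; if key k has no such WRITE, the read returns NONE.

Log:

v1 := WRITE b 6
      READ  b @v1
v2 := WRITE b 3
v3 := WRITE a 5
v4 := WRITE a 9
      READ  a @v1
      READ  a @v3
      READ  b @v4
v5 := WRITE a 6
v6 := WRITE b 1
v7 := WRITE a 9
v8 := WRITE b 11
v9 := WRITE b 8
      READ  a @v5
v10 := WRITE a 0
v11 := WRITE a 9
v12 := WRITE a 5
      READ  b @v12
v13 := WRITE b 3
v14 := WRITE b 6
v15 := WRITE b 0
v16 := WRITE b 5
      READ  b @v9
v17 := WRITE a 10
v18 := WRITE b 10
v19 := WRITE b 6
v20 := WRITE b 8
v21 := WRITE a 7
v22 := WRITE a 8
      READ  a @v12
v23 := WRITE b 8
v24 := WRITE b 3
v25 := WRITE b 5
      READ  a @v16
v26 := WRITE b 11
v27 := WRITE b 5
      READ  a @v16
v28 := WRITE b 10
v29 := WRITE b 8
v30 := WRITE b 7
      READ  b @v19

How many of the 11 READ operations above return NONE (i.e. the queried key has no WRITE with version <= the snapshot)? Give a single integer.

v1: WRITE b=6  (b history now [(1, 6)])
READ b @v1: history=[(1, 6)] -> pick v1 -> 6
v2: WRITE b=3  (b history now [(1, 6), (2, 3)])
v3: WRITE a=5  (a history now [(3, 5)])
v4: WRITE a=9  (a history now [(3, 5), (4, 9)])
READ a @v1: history=[(3, 5), (4, 9)] -> no version <= 1 -> NONE
READ a @v3: history=[(3, 5), (4, 9)] -> pick v3 -> 5
READ b @v4: history=[(1, 6), (2, 3)] -> pick v2 -> 3
v5: WRITE a=6  (a history now [(3, 5), (4, 9), (5, 6)])
v6: WRITE b=1  (b history now [(1, 6), (2, 3), (6, 1)])
v7: WRITE a=9  (a history now [(3, 5), (4, 9), (5, 6), (7, 9)])
v8: WRITE b=11  (b history now [(1, 6), (2, 3), (6, 1), (8, 11)])
v9: WRITE b=8  (b history now [(1, 6), (2, 3), (6, 1), (8, 11), (9, 8)])
READ a @v5: history=[(3, 5), (4, 9), (5, 6), (7, 9)] -> pick v5 -> 6
v10: WRITE a=0  (a history now [(3, 5), (4, 9), (5, 6), (7, 9), (10, 0)])
v11: WRITE a=9  (a history now [(3, 5), (4, 9), (5, 6), (7, 9), (10, 0), (11, 9)])
v12: WRITE a=5  (a history now [(3, 5), (4, 9), (5, 6), (7, 9), (10, 0), (11, 9), (12, 5)])
READ b @v12: history=[(1, 6), (2, 3), (6, 1), (8, 11), (9, 8)] -> pick v9 -> 8
v13: WRITE b=3  (b history now [(1, 6), (2, 3), (6, 1), (8, 11), (9, 8), (13, 3)])
v14: WRITE b=6  (b history now [(1, 6), (2, 3), (6, 1), (8, 11), (9, 8), (13, 3), (14, 6)])
v15: WRITE b=0  (b history now [(1, 6), (2, 3), (6, 1), (8, 11), (9, 8), (13, 3), (14, 6), (15, 0)])
v16: WRITE b=5  (b history now [(1, 6), (2, 3), (6, 1), (8, 11), (9, 8), (13, 3), (14, 6), (15, 0), (16, 5)])
READ b @v9: history=[(1, 6), (2, 3), (6, 1), (8, 11), (9, 8), (13, 3), (14, 6), (15, 0), (16, 5)] -> pick v9 -> 8
v17: WRITE a=10  (a history now [(3, 5), (4, 9), (5, 6), (7, 9), (10, 0), (11, 9), (12, 5), (17, 10)])
v18: WRITE b=10  (b history now [(1, 6), (2, 3), (6, 1), (8, 11), (9, 8), (13, 3), (14, 6), (15, 0), (16, 5), (18, 10)])
v19: WRITE b=6  (b history now [(1, 6), (2, 3), (6, 1), (8, 11), (9, 8), (13, 3), (14, 6), (15, 0), (16, 5), (18, 10), (19, 6)])
v20: WRITE b=8  (b history now [(1, 6), (2, 3), (6, 1), (8, 11), (9, 8), (13, 3), (14, 6), (15, 0), (16, 5), (18, 10), (19, 6), (20, 8)])
v21: WRITE a=7  (a history now [(3, 5), (4, 9), (5, 6), (7, 9), (10, 0), (11, 9), (12, 5), (17, 10), (21, 7)])
v22: WRITE a=8  (a history now [(3, 5), (4, 9), (5, 6), (7, 9), (10, 0), (11, 9), (12, 5), (17, 10), (21, 7), (22, 8)])
READ a @v12: history=[(3, 5), (4, 9), (5, 6), (7, 9), (10, 0), (11, 9), (12, 5), (17, 10), (21, 7), (22, 8)] -> pick v12 -> 5
v23: WRITE b=8  (b history now [(1, 6), (2, 3), (6, 1), (8, 11), (9, 8), (13, 3), (14, 6), (15, 0), (16, 5), (18, 10), (19, 6), (20, 8), (23, 8)])
v24: WRITE b=3  (b history now [(1, 6), (2, 3), (6, 1), (8, 11), (9, 8), (13, 3), (14, 6), (15, 0), (16, 5), (18, 10), (19, 6), (20, 8), (23, 8), (24, 3)])
v25: WRITE b=5  (b history now [(1, 6), (2, 3), (6, 1), (8, 11), (9, 8), (13, 3), (14, 6), (15, 0), (16, 5), (18, 10), (19, 6), (20, 8), (23, 8), (24, 3), (25, 5)])
READ a @v16: history=[(3, 5), (4, 9), (5, 6), (7, 9), (10, 0), (11, 9), (12, 5), (17, 10), (21, 7), (22, 8)] -> pick v12 -> 5
v26: WRITE b=11  (b history now [(1, 6), (2, 3), (6, 1), (8, 11), (9, 8), (13, 3), (14, 6), (15, 0), (16, 5), (18, 10), (19, 6), (20, 8), (23, 8), (24, 3), (25, 5), (26, 11)])
v27: WRITE b=5  (b history now [(1, 6), (2, 3), (6, 1), (8, 11), (9, 8), (13, 3), (14, 6), (15, 0), (16, 5), (18, 10), (19, 6), (20, 8), (23, 8), (24, 3), (25, 5), (26, 11), (27, 5)])
READ a @v16: history=[(3, 5), (4, 9), (5, 6), (7, 9), (10, 0), (11, 9), (12, 5), (17, 10), (21, 7), (22, 8)] -> pick v12 -> 5
v28: WRITE b=10  (b history now [(1, 6), (2, 3), (6, 1), (8, 11), (9, 8), (13, 3), (14, 6), (15, 0), (16, 5), (18, 10), (19, 6), (20, 8), (23, 8), (24, 3), (25, 5), (26, 11), (27, 5), (28, 10)])
v29: WRITE b=8  (b history now [(1, 6), (2, 3), (6, 1), (8, 11), (9, 8), (13, 3), (14, 6), (15, 0), (16, 5), (18, 10), (19, 6), (20, 8), (23, 8), (24, 3), (25, 5), (26, 11), (27, 5), (28, 10), (29, 8)])
v30: WRITE b=7  (b history now [(1, 6), (2, 3), (6, 1), (8, 11), (9, 8), (13, 3), (14, 6), (15, 0), (16, 5), (18, 10), (19, 6), (20, 8), (23, 8), (24, 3), (25, 5), (26, 11), (27, 5), (28, 10), (29, 8), (30, 7)])
READ b @v19: history=[(1, 6), (2, 3), (6, 1), (8, 11), (9, 8), (13, 3), (14, 6), (15, 0), (16, 5), (18, 10), (19, 6), (20, 8), (23, 8), (24, 3), (25, 5), (26, 11), (27, 5), (28, 10), (29, 8), (30, 7)] -> pick v19 -> 6
Read results in order: ['6', 'NONE', '5', '3', '6', '8', '8', '5', '5', '5', '6']
NONE count = 1

Answer: 1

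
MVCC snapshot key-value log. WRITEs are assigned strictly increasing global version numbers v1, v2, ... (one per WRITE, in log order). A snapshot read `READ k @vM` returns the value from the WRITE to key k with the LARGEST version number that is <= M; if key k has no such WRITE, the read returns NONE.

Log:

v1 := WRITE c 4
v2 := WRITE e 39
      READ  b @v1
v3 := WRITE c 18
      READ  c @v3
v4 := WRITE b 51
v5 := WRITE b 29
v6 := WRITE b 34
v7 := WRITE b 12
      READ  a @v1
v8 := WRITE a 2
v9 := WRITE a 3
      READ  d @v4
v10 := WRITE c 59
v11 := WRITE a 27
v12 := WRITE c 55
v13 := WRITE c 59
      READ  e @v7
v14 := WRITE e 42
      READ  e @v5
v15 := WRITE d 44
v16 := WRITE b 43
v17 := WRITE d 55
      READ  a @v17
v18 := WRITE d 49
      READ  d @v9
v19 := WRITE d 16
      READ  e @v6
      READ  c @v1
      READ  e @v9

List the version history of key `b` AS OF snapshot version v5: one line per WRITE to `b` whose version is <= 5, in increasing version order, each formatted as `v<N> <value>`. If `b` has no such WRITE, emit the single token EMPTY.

Scan writes for key=b with version <= 5:
  v1 WRITE c 4 -> skip
  v2 WRITE e 39 -> skip
  v3 WRITE c 18 -> skip
  v4 WRITE b 51 -> keep
  v5 WRITE b 29 -> keep
  v6 WRITE b 34 -> drop (> snap)
  v7 WRITE b 12 -> drop (> snap)
  v8 WRITE a 2 -> skip
  v9 WRITE a 3 -> skip
  v10 WRITE c 59 -> skip
  v11 WRITE a 27 -> skip
  v12 WRITE c 55 -> skip
  v13 WRITE c 59 -> skip
  v14 WRITE e 42 -> skip
  v15 WRITE d 44 -> skip
  v16 WRITE b 43 -> drop (> snap)
  v17 WRITE d 55 -> skip
  v18 WRITE d 49 -> skip
  v19 WRITE d 16 -> skip
Collected: [(4, 51), (5, 29)]

Answer: v4 51
v5 29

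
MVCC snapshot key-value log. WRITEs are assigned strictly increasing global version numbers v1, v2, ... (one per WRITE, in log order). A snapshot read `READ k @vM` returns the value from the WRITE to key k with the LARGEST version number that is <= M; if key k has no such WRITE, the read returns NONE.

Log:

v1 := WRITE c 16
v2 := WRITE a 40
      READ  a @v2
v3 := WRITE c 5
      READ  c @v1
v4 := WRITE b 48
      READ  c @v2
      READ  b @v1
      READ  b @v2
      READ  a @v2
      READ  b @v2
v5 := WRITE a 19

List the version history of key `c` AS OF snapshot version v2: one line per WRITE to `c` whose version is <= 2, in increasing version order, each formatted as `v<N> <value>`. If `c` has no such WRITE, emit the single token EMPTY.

Scan writes for key=c with version <= 2:
  v1 WRITE c 16 -> keep
  v2 WRITE a 40 -> skip
  v3 WRITE c 5 -> drop (> snap)
  v4 WRITE b 48 -> skip
  v5 WRITE a 19 -> skip
Collected: [(1, 16)]

Answer: v1 16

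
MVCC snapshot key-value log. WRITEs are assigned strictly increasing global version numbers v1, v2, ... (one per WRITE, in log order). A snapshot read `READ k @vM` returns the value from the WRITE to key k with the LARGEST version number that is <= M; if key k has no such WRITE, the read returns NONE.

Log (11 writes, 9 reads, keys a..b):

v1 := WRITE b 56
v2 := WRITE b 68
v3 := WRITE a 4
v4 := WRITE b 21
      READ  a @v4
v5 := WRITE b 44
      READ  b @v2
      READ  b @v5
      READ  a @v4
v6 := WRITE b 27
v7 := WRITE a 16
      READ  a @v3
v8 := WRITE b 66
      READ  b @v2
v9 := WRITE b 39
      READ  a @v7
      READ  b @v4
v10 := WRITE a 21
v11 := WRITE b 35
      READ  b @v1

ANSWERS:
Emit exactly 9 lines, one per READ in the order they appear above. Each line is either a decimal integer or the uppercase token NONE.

v1: WRITE b=56  (b history now [(1, 56)])
v2: WRITE b=68  (b history now [(1, 56), (2, 68)])
v3: WRITE a=4  (a history now [(3, 4)])
v4: WRITE b=21  (b history now [(1, 56), (2, 68), (4, 21)])
READ a @v4: history=[(3, 4)] -> pick v3 -> 4
v5: WRITE b=44  (b history now [(1, 56), (2, 68), (4, 21), (5, 44)])
READ b @v2: history=[(1, 56), (2, 68), (4, 21), (5, 44)] -> pick v2 -> 68
READ b @v5: history=[(1, 56), (2, 68), (4, 21), (5, 44)] -> pick v5 -> 44
READ a @v4: history=[(3, 4)] -> pick v3 -> 4
v6: WRITE b=27  (b history now [(1, 56), (2, 68), (4, 21), (5, 44), (6, 27)])
v7: WRITE a=16  (a history now [(3, 4), (7, 16)])
READ a @v3: history=[(3, 4), (7, 16)] -> pick v3 -> 4
v8: WRITE b=66  (b history now [(1, 56), (2, 68), (4, 21), (5, 44), (6, 27), (8, 66)])
READ b @v2: history=[(1, 56), (2, 68), (4, 21), (5, 44), (6, 27), (8, 66)] -> pick v2 -> 68
v9: WRITE b=39  (b history now [(1, 56), (2, 68), (4, 21), (5, 44), (6, 27), (8, 66), (9, 39)])
READ a @v7: history=[(3, 4), (7, 16)] -> pick v7 -> 16
READ b @v4: history=[(1, 56), (2, 68), (4, 21), (5, 44), (6, 27), (8, 66), (9, 39)] -> pick v4 -> 21
v10: WRITE a=21  (a history now [(3, 4), (7, 16), (10, 21)])
v11: WRITE b=35  (b history now [(1, 56), (2, 68), (4, 21), (5, 44), (6, 27), (8, 66), (9, 39), (11, 35)])
READ b @v1: history=[(1, 56), (2, 68), (4, 21), (5, 44), (6, 27), (8, 66), (9, 39), (11, 35)] -> pick v1 -> 56

Answer: 4
68
44
4
4
68
16
21
56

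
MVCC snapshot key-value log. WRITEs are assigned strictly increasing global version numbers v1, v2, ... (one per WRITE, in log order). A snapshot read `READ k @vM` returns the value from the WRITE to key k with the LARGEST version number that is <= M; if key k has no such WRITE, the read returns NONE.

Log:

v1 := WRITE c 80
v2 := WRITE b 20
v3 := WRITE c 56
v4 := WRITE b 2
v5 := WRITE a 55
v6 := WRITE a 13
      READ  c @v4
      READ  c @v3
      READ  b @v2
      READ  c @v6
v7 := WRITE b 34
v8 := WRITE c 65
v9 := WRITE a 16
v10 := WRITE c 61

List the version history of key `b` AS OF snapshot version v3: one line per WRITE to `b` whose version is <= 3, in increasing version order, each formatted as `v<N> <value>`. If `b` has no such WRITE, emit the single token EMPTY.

Answer: v2 20

Derivation:
Scan writes for key=b with version <= 3:
  v1 WRITE c 80 -> skip
  v2 WRITE b 20 -> keep
  v3 WRITE c 56 -> skip
  v4 WRITE b 2 -> drop (> snap)
  v5 WRITE a 55 -> skip
  v6 WRITE a 13 -> skip
  v7 WRITE b 34 -> drop (> snap)
  v8 WRITE c 65 -> skip
  v9 WRITE a 16 -> skip
  v10 WRITE c 61 -> skip
Collected: [(2, 20)]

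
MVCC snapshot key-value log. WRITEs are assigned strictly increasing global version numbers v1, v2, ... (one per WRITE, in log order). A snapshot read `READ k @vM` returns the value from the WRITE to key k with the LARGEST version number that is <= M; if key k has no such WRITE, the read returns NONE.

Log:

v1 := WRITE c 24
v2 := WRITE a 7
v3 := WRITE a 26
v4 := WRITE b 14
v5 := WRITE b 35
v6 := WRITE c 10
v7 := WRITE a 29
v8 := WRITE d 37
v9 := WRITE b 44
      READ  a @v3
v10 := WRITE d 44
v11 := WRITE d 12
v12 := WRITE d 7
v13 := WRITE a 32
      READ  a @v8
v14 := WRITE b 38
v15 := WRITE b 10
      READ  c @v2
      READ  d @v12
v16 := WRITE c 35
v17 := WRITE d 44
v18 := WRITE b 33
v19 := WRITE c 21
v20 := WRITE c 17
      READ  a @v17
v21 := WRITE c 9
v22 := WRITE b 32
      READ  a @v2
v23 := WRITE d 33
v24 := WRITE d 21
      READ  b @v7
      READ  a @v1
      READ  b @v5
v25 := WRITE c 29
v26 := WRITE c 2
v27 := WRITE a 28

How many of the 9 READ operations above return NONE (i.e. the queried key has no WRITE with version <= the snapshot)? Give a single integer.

Answer: 1

Derivation:
v1: WRITE c=24  (c history now [(1, 24)])
v2: WRITE a=7  (a history now [(2, 7)])
v3: WRITE a=26  (a history now [(2, 7), (3, 26)])
v4: WRITE b=14  (b history now [(4, 14)])
v5: WRITE b=35  (b history now [(4, 14), (5, 35)])
v6: WRITE c=10  (c history now [(1, 24), (6, 10)])
v7: WRITE a=29  (a history now [(2, 7), (3, 26), (7, 29)])
v8: WRITE d=37  (d history now [(8, 37)])
v9: WRITE b=44  (b history now [(4, 14), (5, 35), (9, 44)])
READ a @v3: history=[(2, 7), (3, 26), (7, 29)] -> pick v3 -> 26
v10: WRITE d=44  (d history now [(8, 37), (10, 44)])
v11: WRITE d=12  (d history now [(8, 37), (10, 44), (11, 12)])
v12: WRITE d=7  (d history now [(8, 37), (10, 44), (11, 12), (12, 7)])
v13: WRITE a=32  (a history now [(2, 7), (3, 26), (7, 29), (13, 32)])
READ a @v8: history=[(2, 7), (3, 26), (7, 29), (13, 32)] -> pick v7 -> 29
v14: WRITE b=38  (b history now [(4, 14), (5, 35), (9, 44), (14, 38)])
v15: WRITE b=10  (b history now [(4, 14), (5, 35), (9, 44), (14, 38), (15, 10)])
READ c @v2: history=[(1, 24), (6, 10)] -> pick v1 -> 24
READ d @v12: history=[(8, 37), (10, 44), (11, 12), (12, 7)] -> pick v12 -> 7
v16: WRITE c=35  (c history now [(1, 24), (6, 10), (16, 35)])
v17: WRITE d=44  (d history now [(8, 37), (10, 44), (11, 12), (12, 7), (17, 44)])
v18: WRITE b=33  (b history now [(4, 14), (5, 35), (9, 44), (14, 38), (15, 10), (18, 33)])
v19: WRITE c=21  (c history now [(1, 24), (6, 10), (16, 35), (19, 21)])
v20: WRITE c=17  (c history now [(1, 24), (6, 10), (16, 35), (19, 21), (20, 17)])
READ a @v17: history=[(2, 7), (3, 26), (7, 29), (13, 32)] -> pick v13 -> 32
v21: WRITE c=9  (c history now [(1, 24), (6, 10), (16, 35), (19, 21), (20, 17), (21, 9)])
v22: WRITE b=32  (b history now [(4, 14), (5, 35), (9, 44), (14, 38), (15, 10), (18, 33), (22, 32)])
READ a @v2: history=[(2, 7), (3, 26), (7, 29), (13, 32)] -> pick v2 -> 7
v23: WRITE d=33  (d history now [(8, 37), (10, 44), (11, 12), (12, 7), (17, 44), (23, 33)])
v24: WRITE d=21  (d history now [(8, 37), (10, 44), (11, 12), (12, 7), (17, 44), (23, 33), (24, 21)])
READ b @v7: history=[(4, 14), (5, 35), (9, 44), (14, 38), (15, 10), (18, 33), (22, 32)] -> pick v5 -> 35
READ a @v1: history=[(2, 7), (3, 26), (7, 29), (13, 32)] -> no version <= 1 -> NONE
READ b @v5: history=[(4, 14), (5, 35), (9, 44), (14, 38), (15, 10), (18, 33), (22, 32)] -> pick v5 -> 35
v25: WRITE c=29  (c history now [(1, 24), (6, 10), (16, 35), (19, 21), (20, 17), (21, 9), (25, 29)])
v26: WRITE c=2  (c history now [(1, 24), (6, 10), (16, 35), (19, 21), (20, 17), (21, 9), (25, 29), (26, 2)])
v27: WRITE a=28  (a history now [(2, 7), (3, 26), (7, 29), (13, 32), (27, 28)])
Read results in order: ['26', '29', '24', '7', '32', '7', '35', 'NONE', '35']
NONE count = 1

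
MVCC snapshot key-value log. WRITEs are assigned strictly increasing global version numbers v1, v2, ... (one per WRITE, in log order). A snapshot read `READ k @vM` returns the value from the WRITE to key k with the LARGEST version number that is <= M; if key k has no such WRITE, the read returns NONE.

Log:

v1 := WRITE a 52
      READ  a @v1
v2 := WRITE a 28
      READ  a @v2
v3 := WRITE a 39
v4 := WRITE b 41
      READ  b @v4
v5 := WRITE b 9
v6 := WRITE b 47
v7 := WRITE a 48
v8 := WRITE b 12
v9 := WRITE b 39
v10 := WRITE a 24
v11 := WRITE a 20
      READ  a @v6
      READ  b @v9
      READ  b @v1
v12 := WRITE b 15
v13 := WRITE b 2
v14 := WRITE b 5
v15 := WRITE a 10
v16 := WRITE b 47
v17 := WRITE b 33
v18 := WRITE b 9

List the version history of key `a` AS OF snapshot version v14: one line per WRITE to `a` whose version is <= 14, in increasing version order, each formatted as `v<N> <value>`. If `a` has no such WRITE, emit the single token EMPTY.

Scan writes for key=a with version <= 14:
  v1 WRITE a 52 -> keep
  v2 WRITE a 28 -> keep
  v3 WRITE a 39 -> keep
  v4 WRITE b 41 -> skip
  v5 WRITE b 9 -> skip
  v6 WRITE b 47 -> skip
  v7 WRITE a 48 -> keep
  v8 WRITE b 12 -> skip
  v9 WRITE b 39 -> skip
  v10 WRITE a 24 -> keep
  v11 WRITE a 20 -> keep
  v12 WRITE b 15 -> skip
  v13 WRITE b 2 -> skip
  v14 WRITE b 5 -> skip
  v15 WRITE a 10 -> drop (> snap)
  v16 WRITE b 47 -> skip
  v17 WRITE b 33 -> skip
  v18 WRITE b 9 -> skip
Collected: [(1, 52), (2, 28), (3, 39), (7, 48), (10, 24), (11, 20)]

Answer: v1 52
v2 28
v3 39
v7 48
v10 24
v11 20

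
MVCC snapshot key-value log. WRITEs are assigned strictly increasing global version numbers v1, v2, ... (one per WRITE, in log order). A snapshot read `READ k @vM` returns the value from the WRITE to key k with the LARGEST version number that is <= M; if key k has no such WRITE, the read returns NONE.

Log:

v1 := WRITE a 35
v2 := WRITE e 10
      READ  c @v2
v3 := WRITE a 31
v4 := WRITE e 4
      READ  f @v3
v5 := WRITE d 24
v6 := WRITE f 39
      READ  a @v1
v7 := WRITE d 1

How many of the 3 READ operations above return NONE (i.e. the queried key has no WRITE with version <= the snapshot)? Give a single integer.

Answer: 2

Derivation:
v1: WRITE a=35  (a history now [(1, 35)])
v2: WRITE e=10  (e history now [(2, 10)])
READ c @v2: history=[] -> no version <= 2 -> NONE
v3: WRITE a=31  (a history now [(1, 35), (3, 31)])
v4: WRITE e=4  (e history now [(2, 10), (4, 4)])
READ f @v3: history=[] -> no version <= 3 -> NONE
v5: WRITE d=24  (d history now [(5, 24)])
v6: WRITE f=39  (f history now [(6, 39)])
READ a @v1: history=[(1, 35), (3, 31)] -> pick v1 -> 35
v7: WRITE d=1  (d history now [(5, 24), (7, 1)])
Read results in order: ['NONE', 'NONE', '35']
NONE count = 2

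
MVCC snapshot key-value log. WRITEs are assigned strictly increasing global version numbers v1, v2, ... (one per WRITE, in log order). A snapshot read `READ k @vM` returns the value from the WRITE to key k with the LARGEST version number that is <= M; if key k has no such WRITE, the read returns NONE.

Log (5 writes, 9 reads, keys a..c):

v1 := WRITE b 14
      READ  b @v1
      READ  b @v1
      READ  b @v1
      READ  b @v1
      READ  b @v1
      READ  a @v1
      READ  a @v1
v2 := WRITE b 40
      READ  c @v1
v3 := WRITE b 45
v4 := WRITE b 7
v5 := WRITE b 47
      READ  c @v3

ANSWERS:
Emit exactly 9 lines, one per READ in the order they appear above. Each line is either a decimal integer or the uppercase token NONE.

Answer: 14
14
14
14
14
NONE
NONE
NONE
NONE

Derivation:
v1: WRITE b=14  (b history now [(1, 14)])
READ b @v1: history=[(1, 14)] -> pick v1 -> 14
READ b @v1: history=[(1, 14)] -> pick v1 -> 14
READ b @v1: history=[(1, 14)] -> pick v1 -> 14
READ b @v1: history=[(1, 14)] -> pick v1 -> 14
READ b @v1: history=[(1, 14)] -> pick v1 -> 14
READ a @v1: history=[] -> no version <= 1 -> NONE
READ a @v1: history=[] -> no version <= 1 -> NONE
v2: WRITE b=40  (b history now [(1, 14), (2, 40)])
READ c @v1: history=[] -> no version <= 1 -> NONE
v3: WRITE b=45  (b history now [(1, 14), (2, 40), (3, 45)])
v4: WRITE b=7  (b history now [(1, 14), (2, 40), (3, 45), (4, 7)])
v5: WRITE b=47  (b history now [(1, 14), (2, 40), (3, 45), (4, 7), (5, 47)])
READ c @v3: history=[] -> no version <= 3 -> NONE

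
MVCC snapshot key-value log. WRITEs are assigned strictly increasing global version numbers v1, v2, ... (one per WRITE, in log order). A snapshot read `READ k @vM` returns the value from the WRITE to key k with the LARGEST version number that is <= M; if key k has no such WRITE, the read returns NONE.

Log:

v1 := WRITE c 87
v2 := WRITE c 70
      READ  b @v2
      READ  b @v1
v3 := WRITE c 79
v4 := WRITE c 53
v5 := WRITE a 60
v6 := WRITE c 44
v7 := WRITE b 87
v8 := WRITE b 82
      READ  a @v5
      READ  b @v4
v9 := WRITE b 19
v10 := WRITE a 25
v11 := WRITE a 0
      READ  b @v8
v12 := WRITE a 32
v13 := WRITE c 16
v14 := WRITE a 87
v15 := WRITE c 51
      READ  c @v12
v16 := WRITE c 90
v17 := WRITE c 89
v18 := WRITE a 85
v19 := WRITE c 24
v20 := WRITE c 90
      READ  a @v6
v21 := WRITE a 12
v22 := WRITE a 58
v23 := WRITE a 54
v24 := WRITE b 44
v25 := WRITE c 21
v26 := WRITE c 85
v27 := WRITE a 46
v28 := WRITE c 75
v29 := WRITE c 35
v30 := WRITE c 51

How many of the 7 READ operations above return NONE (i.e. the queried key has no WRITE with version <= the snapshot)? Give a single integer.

Answer: 3

Derivation:
v1: WRITE c=87  (c history now [(1, 87)])
v2: WRITE c=70  (c history now [(1, 87), (2, 70)])
READ b @v2: history=[] -> no version <= 2 -> NONE
READ b @v1: history=[] -> no version <= 1 -> NONE
v3: WRITE c=79  (c history now [(1, 87), (2, 70), (3, 79)])
v4: WRITE c=53  (c history now [(1, 87), (2, 70), (3, 79), (4, 53)])
v5: WRITE a=60  (a history now [(5, 60)])
v6: WRITE c=44  (c history now [(1, 87), (2, 70), (3, 79), (4, 53), (6, 44)])
v7: WRITE b=87  (b history now [(7, 87)])
v8: WRITE b=82  (b history now [(7, 87), (8, 82)])
READ a @v5: history=[(5, 60)] -> pick v5 -> 60
READ b @v4: history=[(7, 87), (8, 82)] -> no version <= 4 -> NONE
v9: WRITE b=19  (b history now [(7, 87), (8, 82), (9, 19)])
v10: WRITE a=25  (a history now [(5, 60), (10, 25)])
v11: WRITE a=0  (a history now [(5, 60), (10, 25), (11, 0)])
READ b @v8: history=[(7, 87), (8, 82), (9, 19)] -> pick v8 -> 82
v12: WRITE a=32  (a history now [(5, 60), (10, 25), (11, 0), (12, 32)])
v13: WRITE c=16  (c history now [(1, 87), (2, 70), (3, 79), (4, 53), (6, 44), (13, 16)])
v14: WRITE a=87  (a history now [(5, 60), (10, 25), (11, 0), (12, 32), (14, 87)])
v15: WRITE c=51  (c history now [(1, 87), (2, 70), (3, 79), (4, 53), (6, 44), (13, 16), (15, 51)])
READ c @v12: history=[(1, 87), (2, 70), (3, 79), (4, 53), (6, 44), (13, 16), (15, 51)] -> pick v6 -> 44
v16: WRITE c=90  (c history now [(1, 87), (2, 70), (3, 79), (4, 53), (6, 44), (13, 16), (15, 51), (16, 90)])
v17: WRITE c=89  (c history now [(1, 87), (2, 70), (3, 79), (4, 53), (6, 44), (13, 16), (15, 51), (16, 90), (17, 89)])
v18: WRITE a=85  (a history now [(5, 60), (10, 25), (11, 0), (12, 32), (14, 87), (18, 85)])
v19: WRITE c=24  (c history now [(1, 87), (2, 70), (3, 79), (4, 53), (6, 44), (13, 16), (15, 51), (16, 90), (17, 89), (19, 24)])
v20: WRITE c=90  (c history now [(1, 87), (2, 70), (3, 79), (4, 53), (6, 44), (13, 16), (15, 51), (16, 90), (17, 89), (19, 24), (20, 90)])
READ a @v6: history=[(5, 60), (10, 25), (11, 0), (12, 32), (14, 87), (18, 85)] -> pick v5 -> 60
v21: WRITE a=12  (a history now [(5, 60), (10, 25), (11, 0), (12, 32), (14, 87), (18, 85), (21, 12)])
v22: WRITE a=58  (a history now [(5, 60), (10, 25), (11, 0), (12, 32), (14, 87), (18, 85), (21, 12), (22, 58)])
v23: WRITE a=54  (a history now [(5, 60), (10, 25), (11, 0), (12, 32), (14, 87), (18, 85), (21, 12), (22, 58), (23, 54)])
v24: WRITE b=44  (b history now [(7, 87), (8, 82), (9, 19), (24, 44)])
v25: WRITE c=21  (c history now [(1, 87), (2, 70), (3, 79), (4, 53), (6, 44), (13, 16), (15, 51), (16, 90), (17, 89), (19, 24), (20, 90), (25, 21)])
v26: WRITE c=85  (c history now [(1, 87), (2, 70), (3, 79), (4, 53), (6, 44), (13, 16), (15, 51), (16, 90), (17, 89), (19, 24), (20, 90), (25, 21), (26, 85)])
v27: WRITE a=46  (a history now [(5, 60), (10, 25), (11, 0), (12, 32), (14, 87), (18, 85), (21, 12), (22, 58), (23, 54), (27, 46)])
v28: WRITE c=75  (c history now [(1, 87), (2, 70), (3, 79), (4, 53), (6, 44), (13, 16), (15, 51), (16, 90), (17, 89), (19, 24), (20, 90), (25, 21), (26, 85), (28, 75)])
v29: WRITE c=35  (c history now [(1, 87), (2, 70), (3, 79), (4, 53), (6, 44), (13, 16), (15, 51), (16, 90), (17, 89), (19, 24), (20, 90), (25, 21), (26, 85), (28, 75), (29, 35)])
v30: WRITE c=51  (c history now [(1, 87), (2, 70), (3, 79), (4, 53), (6, 44), (13, 16), (15, 51), (16, 90), (17, 89), (19, 24), (20, 90), (25, 21), (26, 85), (28, 75), (29, 35), (30, 51)])
Read results in order: ['NONE', 'NONE', '60', 'NONE', '82', '44', '60']
NONE count = 3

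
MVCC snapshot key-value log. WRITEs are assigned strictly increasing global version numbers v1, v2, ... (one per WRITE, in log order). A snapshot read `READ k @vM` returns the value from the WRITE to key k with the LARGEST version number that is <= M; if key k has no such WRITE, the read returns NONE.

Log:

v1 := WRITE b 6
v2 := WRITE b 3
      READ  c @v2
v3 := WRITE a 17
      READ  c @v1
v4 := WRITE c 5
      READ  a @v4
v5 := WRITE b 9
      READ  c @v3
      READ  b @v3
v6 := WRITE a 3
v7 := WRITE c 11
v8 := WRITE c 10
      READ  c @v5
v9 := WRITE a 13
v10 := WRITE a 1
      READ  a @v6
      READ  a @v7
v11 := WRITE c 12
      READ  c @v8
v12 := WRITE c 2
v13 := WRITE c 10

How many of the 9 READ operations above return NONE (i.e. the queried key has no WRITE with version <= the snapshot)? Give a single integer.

Answer: 3

Derivation:
v1: WRITE b=6  (b history now [(1, 6)])
v2: WRITE b=3  (b history now [(1, 6), (2, 3)])
READ c @v2: history=[] -> no version <= 2 -> NONE
v3: WRITE a=17  (a history now [(3, 17)])
READ c @v1: history=[] -> no version <= 1 -> NONE
v4: WRITE c=5  (c history now [(4, 5)])
READ a @v4: history=[(3, 17)] -> pick v3 -> 17
v5: WRITE b=9  (b history now [(1, 6), (2, 3), (5, 9)])
READ c @v3: history=[(4, 5)] -> no version <= 3 -> NONE
READ b @v3: history=[(1, 6), (2, 3), (5, 9)] -> pick v2 -> 3
v6: WRITE a=3  (a history now [(3, 17), (6, 3)])
v7: WRITE c=11  (c history now [(4, 5), (7, 11)])
v8: WRITE c=10  (c history now [(4, 5), (7, 11), (8, 10)])
READ c @v5: history=[(4, 5), (7, 11), (8, 10)] -> pick v4 -> 5
v9: WRITE a=13  (a history now [(3, 17), (6, 3), (9, 13)])
v10: WRITE a=1  (a history now [(3, 17), (6, 3), (9, 13), (10, 1)])
READ a @v6: history=[(3, 17), (6, 3), (9, 13), (10, 1)] -> pick v6 -> 3
READ a @v7: history=[(3, 17), (6, 3), (9, 13), (10, 1)] -> pick v6 -> 3
v11: WRITE c=12  (c history now [(4, 5), (7, 11), (8, 10), (11, 12)])
READ c @v8: history=[(4, 5), (7, 11), (8, 10), (11, 12)] -> pick v8 -> 10
v12: WRITE c=2  (c history now [(4, 5), (7, 11), (8, 10), (11, 12), (12, 2)])
v13: WRITE c=10  (c history now [(4, 5), (7, 11), (8, 10), (11, 12), (12, 2), (13, 10)])
Read results in order: ['NONE', 'NONE', '17', 'NONE', '3', '5', '3', '3', '10']
NONE count = 3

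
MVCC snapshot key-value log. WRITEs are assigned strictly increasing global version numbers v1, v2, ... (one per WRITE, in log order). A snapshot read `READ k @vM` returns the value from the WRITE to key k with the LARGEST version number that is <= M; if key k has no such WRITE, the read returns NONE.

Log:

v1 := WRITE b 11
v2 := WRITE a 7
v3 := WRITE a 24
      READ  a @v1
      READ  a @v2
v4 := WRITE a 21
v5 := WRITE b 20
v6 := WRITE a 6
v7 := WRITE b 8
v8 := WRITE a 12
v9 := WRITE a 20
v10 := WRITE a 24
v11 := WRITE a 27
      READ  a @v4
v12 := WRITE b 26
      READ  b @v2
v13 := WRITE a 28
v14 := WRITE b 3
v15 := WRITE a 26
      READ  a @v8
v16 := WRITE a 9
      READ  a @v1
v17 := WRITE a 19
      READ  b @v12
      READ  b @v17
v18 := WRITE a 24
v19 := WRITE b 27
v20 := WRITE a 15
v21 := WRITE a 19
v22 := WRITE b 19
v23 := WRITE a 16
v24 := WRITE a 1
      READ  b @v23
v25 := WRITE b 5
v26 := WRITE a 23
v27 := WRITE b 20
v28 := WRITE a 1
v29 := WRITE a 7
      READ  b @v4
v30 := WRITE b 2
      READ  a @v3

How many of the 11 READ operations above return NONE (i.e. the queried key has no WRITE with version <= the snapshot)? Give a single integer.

v1: WRITE b=11  (b history now [(1, 11)])
v2: WRITE a=7  (a history now [(2, 7)])
v3: WRITE a=24  (a history now [(2, 7), (3, 24)])
READ a @v1: history=[(2, 7), (3, 24)] -> no version <= 1 -> NONE
READ a @v2: history=[(2, 7), (3, 24)] -> pick v2 -> 7
v4: WRITE a=21  (a history now [(2, 7), (3, 24), (4, 21)])
v5: WRITE b=20  (b history now [(1, 11), (5, 20)])
v6: WRITE a=6  (a history now [(2, 7), (3, 24), (4, 21), (6, 6)])
v7: WRITE b=8  (b history now [(1, 11), (5, 20), (7, 8)])
v8: WRITE a=12  (a history now [(2, 7), (3, 24), (4, 21), (6, 6), (8, 12)])
v9: WRITE a=20  (a history now [(2, 7), (3, 24), (4, 21), (6, 6), (8, 12), (9, 20)])
v10: WRITE a=24  (a history now [(2, 7), (3, 24), (4, 21), (6, 6), (8, 12), (9, 20), (10, 24)])
v11: WRITE a=27  (a history now [(2, 7), (3, 24), (4, 21), (6, 6), (8, 12), (9, 20), (10, 24), (11, 27)])
READ a @v4: history=[(2, 7), (3, 24), (4, 21), (6, 6), (8, 12), (9, 20), (10, 24), (11, 27)] -> pick v4 -> 21
v12: WRITE b=26  (b history now [(1, 11), (5, 20), (7, 8), (12, 26)])
READ b @v2: history=[(1, 11), (5, 20), (7, 8), (12, 26)] -> pick v1 -> 11
v13: WRITE a=28  (a history now [(2, 7), (3, 24), (4, 21), (6, 6), (8, 12), (9, 20), (10, 24), (11, 27), (13, 28)])
v14: WRITE b=3  (b history now [(1, 11), (5, 20), (7, 8), (12, 26), (14, 3)])
v15: WRITE a=26  (a history now [(2, 7), (3, 24), (4, 21), (6, 6), (8, 12), (9, 20), (10, 24), (11, 27), (13, 28), (15, 26)])
READ a @v8: history=[(2, 7), (3, 24), (4, 21), (6, 6), (8, 12), (9, 20), (10, 24), (11, 27), (13, 28), (15, 26)] -> pick v8 -> 12
v16: WRITE a=9  (a history now [(2, 7), (3, 24), (4, 21), (6, 6), (8, 12), (9, 20), (10, 24), (11, 27), (13, 28), (15, 26), (16, 9)])
READ a @v1: history=[(2, 7), (3, 24), (4, 21), (6, 6), (8, 12), (9, 20), (10, 24), (11, 27), (13, 28), (15, 26), (16, 9)] -> no version <= 1 -> NONE
v17: WRITE a=19  (a history now [(2, 7), (3, 24), (4, 21), (6, 6), (8, 12), (9, 20), (10, 24), (11, 27), (13, 28), (15, 26), (16, 9), (17, 19)])
READ b @v12: history=[(1, 11), (5, 20), (7, 8), (12, 26), (14, 3)] -> pick v12 -> 26
READ b @v17: history=[(1, 11), (5, 20), (7, 8), (12, 26), (14, 3)] -> pick v14 -> 3
v18: WRITE a=24  (a history now [(2, 7), (3, 24), (4, 21), (6, 6), (8, 12), (9, 20), (10, 24), (11, 27), (13, 28), (15, 26), (16, 9), (17, 19), (18, 24)])
v19: WRITE b=27  (b history now [(1, 11), (5, 20), (7, 8), (12, 26), (14, 3), (19, 27)])
v20: WRITE a=15  (a history now [(2, 7), (3, 24), (4, 21), (6, 6), (8, 12), (9, 20), (10, 24), (11, 27), (13, 28), (15, 26), (16, 9), (17, 19), (18, 24), (20, 15)])
v21: WRITE a=19  (a history now [(2, 7), (3, 24), (4, 21), (6, 6), (8, 12), (9, 20), (10, 24), (11, 27), (13, 28), (15, 26), (16, 9), (17, 19), (18, 24), (20, 15), (21, 19)])
v22: WRITE b=19  (b history now [(1, 11), (5, 20), (7, 8), (12, 26), (14, 3), (19, 27), (22, 19)])
v23: WRITE a=16  (a history now [(2, 7), (3, 24), (4, 21), (6, 6), (8, 12), (9, 20), (10, 24), (11, 27), (13, 28), (15, 26), (16, 9), (17, 19), (18, 24), (20, 15), (21, 19), (23, 16)])
v24: WRITE a=1  (a history now [(2, 7), (3, 24), (4, 21), (6, 6), (8, 12), (9, 20), (10, 24), (11, 27), (13, 28), (15, 26), (16, 9), (17, 19), (18, 24), (20, 15), (21, 19), (23, 16), (24, 1)])
READ b @v23: history=[(1, 11), (5, 20), (7, 8), (12, 26), (14, 3), (19, 27), (22, 19)] -> pick v22 -> 19
v25: WRITE b=5  (b history now [(1, 11), (5, 20), (7, 8), (12, 26), (14, 3), (19, 27), (22, 19), (25, 5)])
v26: WRITE a=23  (a history now [(2, 7), (3, 24), (4, 21), (6, 6), (8, 12), (9, 20), (10, 24), (11, 27), (13, 28), (15, 26), (16, 9), (17, 19), (18, 24), (20, 15), (21, 19), (23, 16), (24, 1), (26, 23)])
v27: WRITE b=20  (b history now [(1, 11), (5, 20), (7, 8), (12, 26), (14, 3), (19, 27), (22, 19), (25, 5), (27, 20)])
v28: WRITE a=1  (a history now [(2, 7), (3, 24), (4, 21), (6, 6), (8, 12), (9, 20), (10, 24), (11, 27), (13, 28), (15, 26), (16, 9), (17, 19), (18, 24), (20, 15), (21, 19), (23, 16), (24, 1), (26, 23), (28, 1)])
v29: WRITE a=7  (a history now [(2, 7), (3, 24), (4, 21), (6, 6), (8, 12), (9, 20), (10, 24), (11, 27), (13, 28), (15, 26), (16, 9), (17, 19), (18, 24), (20, 15), (21, 19), (23, 16), (24, 1), (26, 23), (28, 1), (29, 7)])
READ b @v4: history=[(1, 11), (5, 20), (7, 8), (12, 26), (14, 3), (19, 27), (22, 19), (25, 5), (27, 20)] -> pick v1 -> 11
v30: WRITE b=2  (b history now [(1, 11), (5, 20), (7, 8), (12, 26), (14, 3), (19, 27), (22, 19), (25, 5), (27, 20), (30, 2)])
READ a @v3: history=[(2, 7), (3, 24), (4, 21), (6, 6), (8, 12), (9, 20), (10, 24), (11, 27), (13, 28), (15, 26), (16, 9), (17, 19), (18, 24), (20, 15), (21, 19), (23, 16), (24, 1), (26, 23), (28, 1), (29, 7)] -> pick v3 -> 24
Read results in order: ['NONE', '7', '21', '11', '12', 'NONE', '26', '3', '19', '11', '24']
NONE count = 2

Answer: 2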